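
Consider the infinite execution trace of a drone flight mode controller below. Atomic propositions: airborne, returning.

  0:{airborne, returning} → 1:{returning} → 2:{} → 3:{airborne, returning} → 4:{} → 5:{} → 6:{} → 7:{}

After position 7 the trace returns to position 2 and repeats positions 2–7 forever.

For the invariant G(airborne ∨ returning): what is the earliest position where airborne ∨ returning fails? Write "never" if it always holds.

Check airborne ∨ returning at each position in order: 0 ✓, 1 ✓.
At position 2 the labels are {}, so airborne ∨ returning is false there. This is the first violation.

2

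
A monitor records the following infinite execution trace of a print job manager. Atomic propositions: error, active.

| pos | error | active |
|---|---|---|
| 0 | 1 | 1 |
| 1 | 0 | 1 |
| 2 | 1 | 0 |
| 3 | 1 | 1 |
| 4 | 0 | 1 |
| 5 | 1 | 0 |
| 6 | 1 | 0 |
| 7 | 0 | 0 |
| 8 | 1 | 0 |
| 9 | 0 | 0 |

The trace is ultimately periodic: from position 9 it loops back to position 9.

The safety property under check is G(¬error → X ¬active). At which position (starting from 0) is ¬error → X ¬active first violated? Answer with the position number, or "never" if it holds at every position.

never

¬error → X ¬active holds at every position 0..9, and those are all the positions the trace ever visits, so the invariant G(¬error → X ¬active) is never violated.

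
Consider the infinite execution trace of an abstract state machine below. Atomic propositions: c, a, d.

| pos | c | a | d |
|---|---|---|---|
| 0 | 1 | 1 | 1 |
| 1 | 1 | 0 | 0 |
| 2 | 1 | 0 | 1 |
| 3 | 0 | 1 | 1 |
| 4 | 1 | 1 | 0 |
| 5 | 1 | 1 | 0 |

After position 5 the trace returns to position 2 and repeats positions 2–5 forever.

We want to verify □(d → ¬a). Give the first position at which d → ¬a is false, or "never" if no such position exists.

At position 0 the labels are {a, c, d}, so d → ¬a is false there. This is the first violation.

0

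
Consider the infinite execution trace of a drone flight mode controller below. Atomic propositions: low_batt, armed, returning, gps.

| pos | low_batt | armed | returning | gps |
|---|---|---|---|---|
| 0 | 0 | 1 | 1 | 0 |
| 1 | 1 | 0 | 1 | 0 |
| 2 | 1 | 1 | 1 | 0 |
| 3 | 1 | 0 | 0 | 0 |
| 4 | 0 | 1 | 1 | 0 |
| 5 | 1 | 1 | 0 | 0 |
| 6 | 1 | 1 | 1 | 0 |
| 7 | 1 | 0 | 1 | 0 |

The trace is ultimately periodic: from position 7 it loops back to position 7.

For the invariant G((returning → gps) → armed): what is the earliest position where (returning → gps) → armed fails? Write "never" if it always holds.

3

Check (returning → gps) → armed at each position in order: 0 ✓, 1 ✓, 2 ✓.
At position 3 the labels are {low_batt}, so (returning → gps) → armed is false there. This is the first violation.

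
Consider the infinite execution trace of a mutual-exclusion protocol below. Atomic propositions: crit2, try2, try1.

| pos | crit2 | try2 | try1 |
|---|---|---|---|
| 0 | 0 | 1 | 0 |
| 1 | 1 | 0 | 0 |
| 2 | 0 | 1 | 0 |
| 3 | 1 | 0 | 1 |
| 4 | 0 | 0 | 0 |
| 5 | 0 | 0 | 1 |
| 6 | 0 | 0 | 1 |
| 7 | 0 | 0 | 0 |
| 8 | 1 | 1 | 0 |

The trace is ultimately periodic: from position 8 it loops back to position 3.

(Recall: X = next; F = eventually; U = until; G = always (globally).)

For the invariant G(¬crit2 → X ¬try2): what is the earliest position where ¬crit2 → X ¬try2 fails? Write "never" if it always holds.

7

Check ¬crit2 → X ¬try2 at each position in order: 0 ✓, 1 ✓, 2 ✓, 3 ✓, 4 ✓, 5 ✓, 6 ✓.
At position 7 the labels are {} and the next position 8 has {crit2, try2}, so ¬crit2 → X ¬try2 is false there. This is the first violation.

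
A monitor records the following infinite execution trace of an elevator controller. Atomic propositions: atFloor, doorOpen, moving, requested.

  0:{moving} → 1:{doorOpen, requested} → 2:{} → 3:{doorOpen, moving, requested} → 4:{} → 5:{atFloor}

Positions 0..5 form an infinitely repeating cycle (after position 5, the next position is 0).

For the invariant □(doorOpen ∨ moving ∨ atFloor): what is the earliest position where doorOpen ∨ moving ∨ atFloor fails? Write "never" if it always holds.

2

Check doorOpen ∨ moving ∨ atFloor at each position in order: 0 ✓, 1 ✓.
At position 2 the labels are {}, so doorOpen ∨ moving ∨ atFloor is false there. This is the first violation.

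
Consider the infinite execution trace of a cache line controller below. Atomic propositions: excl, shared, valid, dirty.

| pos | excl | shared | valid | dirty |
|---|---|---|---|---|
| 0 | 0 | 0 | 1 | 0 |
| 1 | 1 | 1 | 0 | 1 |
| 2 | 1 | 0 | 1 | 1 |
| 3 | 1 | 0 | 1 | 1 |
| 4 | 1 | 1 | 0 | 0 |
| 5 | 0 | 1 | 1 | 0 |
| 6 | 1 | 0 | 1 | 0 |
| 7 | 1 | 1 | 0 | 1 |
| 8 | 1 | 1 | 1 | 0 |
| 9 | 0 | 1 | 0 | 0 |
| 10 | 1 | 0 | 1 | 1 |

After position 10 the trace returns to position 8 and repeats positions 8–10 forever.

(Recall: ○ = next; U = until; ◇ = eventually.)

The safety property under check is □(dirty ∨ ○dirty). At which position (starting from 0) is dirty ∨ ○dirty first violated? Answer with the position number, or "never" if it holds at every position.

4

Check dirty ∨ ○dirty at each position in order: 0 ✓, 1 ✓, 2 ✓, 3 ✓.
At position 4 the labels are {excl, shared} and the next position 5 has {shared, valid}, so dirty ∨ ○dirty is false there. This is the first violation.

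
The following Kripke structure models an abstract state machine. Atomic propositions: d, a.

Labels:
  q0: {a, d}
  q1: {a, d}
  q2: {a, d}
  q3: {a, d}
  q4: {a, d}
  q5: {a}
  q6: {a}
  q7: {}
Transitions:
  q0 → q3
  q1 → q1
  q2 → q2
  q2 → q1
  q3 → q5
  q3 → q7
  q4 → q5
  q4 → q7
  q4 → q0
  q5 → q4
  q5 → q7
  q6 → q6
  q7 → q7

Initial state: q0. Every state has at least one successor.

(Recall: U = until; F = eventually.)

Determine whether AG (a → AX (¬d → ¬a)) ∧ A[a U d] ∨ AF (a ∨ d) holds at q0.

States satisfying a → AX (¬d → ¬a): {q0, q1, q2, q5, q7}.
States satisfying AG (a → AX (¬d → ¬a)): {q1, q2, q7}.
States satisfying a: {q0, q1, q2, q3, q4, q5, q6}.
States satisfying d: {q0, q1, q2, q3, q4}.
States satisfying A[a U d]: {q0, q1, q2, q3, q4}.
States satisfying AG (a → AX (¬d → ¬a)) ∧ A[a U d]: {q1, q2}.
States satisfying a ∨ d: {q0, q1, q2, q3, q4, q5, q6}.
States satisfying AF (a ∨ d): {q0, q1, q2, q3, q4, q5, q6}.
States satisfying AG (a → AX (¬d → ¬a)) ∧ A[a U d] ∨ AF (a ∨ d): {q0, q1, q2, q3, q4, q5, q6}.
q0 ∈ Sat(AG (a → AX (¬d → ¬a)) ∧ A[a U d] ∨ AF (a ∨ d)).

Yes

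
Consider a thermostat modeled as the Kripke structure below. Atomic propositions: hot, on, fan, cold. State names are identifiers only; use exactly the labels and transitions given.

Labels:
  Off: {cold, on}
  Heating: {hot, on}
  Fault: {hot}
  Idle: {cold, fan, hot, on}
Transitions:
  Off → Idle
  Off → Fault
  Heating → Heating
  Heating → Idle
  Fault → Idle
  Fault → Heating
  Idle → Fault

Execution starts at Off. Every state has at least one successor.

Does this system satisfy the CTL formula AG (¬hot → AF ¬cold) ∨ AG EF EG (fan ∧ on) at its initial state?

Holds

States satisfying ¬hot → AF ¬cold: {Off, Heating, Fault, Idle}.
States satisfying AG (¬hot → AF ¬cold): {Off, Heating, Fault, Idle}.
States satisfying EF EG (fan ∧ on): ∅.
States satisfying AG EF EG (fan ∧ on): ∅.
States satisfying AG (¬hot → AF ¬cold) ∨ AG EF EG (fan ∧ on): {Off, Heating, Fault, Idle}.
Off ∈ Sat(AG (¬hot → AF ¬cold) ∨ AG EF EG (fan ∧ on)).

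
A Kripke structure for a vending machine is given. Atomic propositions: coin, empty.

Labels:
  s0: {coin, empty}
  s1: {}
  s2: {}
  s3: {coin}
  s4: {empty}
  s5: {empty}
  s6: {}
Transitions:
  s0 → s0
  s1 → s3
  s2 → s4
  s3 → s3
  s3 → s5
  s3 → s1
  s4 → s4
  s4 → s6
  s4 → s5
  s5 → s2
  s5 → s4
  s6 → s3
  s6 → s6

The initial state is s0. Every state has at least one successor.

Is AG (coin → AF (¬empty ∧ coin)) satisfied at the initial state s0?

States satisfying coin → AF (¬empty ∧ coin): {s1, s2, s3, s4, s5, s6}.
States satisfying AG (coin → AF (¬empty ∧ coin)): {s1, s2, s3, s4, s5, s6}.
s0 is reachable from s0 and violates coin → AF (¬empty ∧ coin), so AG fails at s0.
s0 ∉ Sat(AG (coin → AF (¬empty ∧ coin))).

Does not hold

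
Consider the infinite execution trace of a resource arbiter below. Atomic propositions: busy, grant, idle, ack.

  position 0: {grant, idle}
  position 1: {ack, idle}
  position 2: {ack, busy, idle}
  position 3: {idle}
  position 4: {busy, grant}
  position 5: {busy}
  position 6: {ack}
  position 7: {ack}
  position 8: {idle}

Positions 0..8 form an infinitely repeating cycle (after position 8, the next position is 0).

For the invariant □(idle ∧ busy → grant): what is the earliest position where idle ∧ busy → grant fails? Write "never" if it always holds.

2

Check idle ∧ busy → grant at each position in order: 0 ✓, 1 ✓.
At position 2 the labels are {ack, busy, idle}, so idle ∧ busy → grant is false there. This is the first violation.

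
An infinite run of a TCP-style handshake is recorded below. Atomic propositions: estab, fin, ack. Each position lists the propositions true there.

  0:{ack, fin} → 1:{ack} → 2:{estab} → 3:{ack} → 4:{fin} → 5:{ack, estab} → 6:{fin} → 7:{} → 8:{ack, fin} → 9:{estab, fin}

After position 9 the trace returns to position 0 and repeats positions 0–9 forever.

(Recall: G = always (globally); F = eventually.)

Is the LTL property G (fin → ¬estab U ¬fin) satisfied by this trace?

fin → ¬estab U ¬fin must hold at every position from 0 onward. It fails at position 8, so G (fin → ¬estab U ¬fin) is false.
Positions where fin holds: 0, 4, 6, 8, 9.
Check ¬estab U ¬fin at each: 0→ok, 4→ok, 6→ok, 8→fails, 9→fails.

No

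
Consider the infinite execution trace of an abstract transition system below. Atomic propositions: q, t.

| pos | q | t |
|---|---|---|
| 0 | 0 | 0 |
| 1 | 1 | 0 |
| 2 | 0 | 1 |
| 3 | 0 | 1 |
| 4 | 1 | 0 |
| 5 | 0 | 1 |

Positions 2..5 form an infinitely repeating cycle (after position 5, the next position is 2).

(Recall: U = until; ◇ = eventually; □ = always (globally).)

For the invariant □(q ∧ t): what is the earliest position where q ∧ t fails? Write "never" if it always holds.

At position 0 the labels are {}, so q ∧ t is false there. This is the first violation.

0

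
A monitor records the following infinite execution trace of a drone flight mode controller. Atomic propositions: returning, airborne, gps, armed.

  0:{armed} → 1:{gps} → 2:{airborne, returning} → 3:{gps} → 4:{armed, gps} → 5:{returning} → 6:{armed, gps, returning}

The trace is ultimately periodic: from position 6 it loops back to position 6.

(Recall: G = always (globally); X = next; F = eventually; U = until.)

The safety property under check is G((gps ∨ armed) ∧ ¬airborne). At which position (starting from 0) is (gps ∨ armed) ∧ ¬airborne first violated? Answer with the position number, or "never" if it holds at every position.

2

Check (gps ∨ armed) ∧ ¬airborne at each position in order: 0 ✓, 1 ✓.
At position 2 the labels are {airborne, returning}, so (gps ∨ armed) ∧ ¬airborne is false there. This is the first violation.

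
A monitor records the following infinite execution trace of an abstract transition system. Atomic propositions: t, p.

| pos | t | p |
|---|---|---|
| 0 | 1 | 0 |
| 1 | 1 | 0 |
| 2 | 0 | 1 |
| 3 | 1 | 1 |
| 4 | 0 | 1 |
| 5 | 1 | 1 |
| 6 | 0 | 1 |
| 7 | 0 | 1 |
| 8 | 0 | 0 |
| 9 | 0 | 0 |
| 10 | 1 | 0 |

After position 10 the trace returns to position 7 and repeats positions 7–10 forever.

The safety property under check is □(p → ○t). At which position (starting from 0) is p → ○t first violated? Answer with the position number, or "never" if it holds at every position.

3

Check p → ○t at each position in order: 0 ✓, 1 ✓, 2 ✓.
At position 3 the labels are {p, t} and the next position 4 has {p}, so p → ○t is false there. This is the first violation.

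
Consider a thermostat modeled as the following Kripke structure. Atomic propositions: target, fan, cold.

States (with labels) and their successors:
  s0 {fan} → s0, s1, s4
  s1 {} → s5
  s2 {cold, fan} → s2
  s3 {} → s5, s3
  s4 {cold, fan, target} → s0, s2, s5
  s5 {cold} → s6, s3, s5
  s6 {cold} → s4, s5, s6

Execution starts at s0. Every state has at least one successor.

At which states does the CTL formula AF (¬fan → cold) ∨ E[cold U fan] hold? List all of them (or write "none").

States satisfying ¬fan → cold: {s0, s2, s4, s5, s6}.
States satisfying AF (¬fan → cold): {s0, s1, s2, s4, s5, s6}.
States satisfying cold: {s2, s4, s5, s6}.
States satisfying fan: {s0, s2, s4}.
States satisfying E[cold U fan]: {s0, s2, s4, s5, s6}.
States satisfying AF (¬fan → cold) ∨ E[cold U fan]: {s0, s1, s2, s4, s5, s6}.

{s0, s1, s2, s4, s5, s6}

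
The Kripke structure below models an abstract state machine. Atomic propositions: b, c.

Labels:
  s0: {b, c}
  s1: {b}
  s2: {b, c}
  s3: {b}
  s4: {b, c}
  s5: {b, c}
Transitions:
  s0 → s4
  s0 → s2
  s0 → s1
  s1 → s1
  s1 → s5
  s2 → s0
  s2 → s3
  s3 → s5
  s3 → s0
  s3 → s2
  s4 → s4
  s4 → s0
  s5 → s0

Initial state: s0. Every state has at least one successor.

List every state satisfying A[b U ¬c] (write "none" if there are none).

{s1, s3}

States satisfying b: {s0, s1, s2, s3, s4, s5}.
States satisfying ¬c: {s1, s3}.
States satisfying A[b U ¬c]: {s1, s3}.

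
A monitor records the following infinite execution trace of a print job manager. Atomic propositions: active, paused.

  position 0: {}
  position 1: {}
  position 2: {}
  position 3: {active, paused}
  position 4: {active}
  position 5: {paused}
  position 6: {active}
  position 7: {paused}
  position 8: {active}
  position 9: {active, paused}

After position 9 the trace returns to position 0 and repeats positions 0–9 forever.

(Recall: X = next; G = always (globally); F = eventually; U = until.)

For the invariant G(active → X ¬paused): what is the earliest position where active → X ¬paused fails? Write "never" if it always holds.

Check active → X ¬paused at each position in order: 0 ✓, 1 ✓, 2 ✓, 3 ✓.
At position 4 the labels are {active} and the next position 5 has {paused}, so active → X ¬paused is false there. This is the first violation.

4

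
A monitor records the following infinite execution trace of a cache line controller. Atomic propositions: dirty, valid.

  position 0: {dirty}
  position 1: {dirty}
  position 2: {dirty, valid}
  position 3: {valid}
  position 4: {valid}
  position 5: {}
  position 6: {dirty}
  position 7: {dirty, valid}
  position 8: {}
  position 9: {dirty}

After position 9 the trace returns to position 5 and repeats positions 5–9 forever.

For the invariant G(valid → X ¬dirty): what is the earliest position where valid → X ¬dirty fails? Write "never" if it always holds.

never

valid → X ¬dirty holds at every position 0..9, and those are all the positions the trace ever visits, so the invariant G(valid → X ¬dirty) is never violated.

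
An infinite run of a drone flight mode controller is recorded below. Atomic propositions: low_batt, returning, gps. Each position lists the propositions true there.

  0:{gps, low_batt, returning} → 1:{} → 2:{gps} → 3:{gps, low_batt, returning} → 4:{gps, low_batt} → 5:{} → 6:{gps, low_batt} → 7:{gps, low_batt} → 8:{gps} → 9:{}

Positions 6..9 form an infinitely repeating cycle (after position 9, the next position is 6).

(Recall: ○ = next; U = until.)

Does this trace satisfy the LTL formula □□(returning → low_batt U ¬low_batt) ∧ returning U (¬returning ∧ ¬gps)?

□(returning → low_batt U ¬low_batt) holds at every position 0..9, and those are all positions ever visited, so □□(returning → low_batt U ¬low_batt) holds.
Walking from position 0: ¬returning ∧ ¬gps first holds at position 1, and returning holds at every earlier position along the way, so returning U (¬returning ∧ ¬gps) holds.
At position 0: □□(returning → low_batt U ¬low_batt) is true; returning U (¬returning ∧ ¬gps) is true; so □□(returning → low_batt U ¬low_batt) ∧ returning U (¬returning ∧ ¬gps) is true.

Holds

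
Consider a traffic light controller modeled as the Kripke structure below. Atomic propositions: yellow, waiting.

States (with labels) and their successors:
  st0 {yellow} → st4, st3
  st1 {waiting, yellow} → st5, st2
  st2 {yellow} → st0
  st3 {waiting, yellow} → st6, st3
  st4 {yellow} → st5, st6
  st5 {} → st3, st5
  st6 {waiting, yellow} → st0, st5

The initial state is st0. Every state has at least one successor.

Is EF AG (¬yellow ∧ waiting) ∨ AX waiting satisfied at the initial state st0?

No

States satisfying AG (¬yellow ∧ waiting): ∅.
States satisfying EF AG (¬yellow ∧ waiting): ∅.
States satisfying waiting: {st1, st3, st6}.
States satisfying AX waiting: {st3}.
States satisfying EF AG (¬yellow ∧ waiting) ∨ AX waiting: {st3}.
st0 ∉ Sat(EF AG (¬yellow ∧ waiting) ∨ AX waiting).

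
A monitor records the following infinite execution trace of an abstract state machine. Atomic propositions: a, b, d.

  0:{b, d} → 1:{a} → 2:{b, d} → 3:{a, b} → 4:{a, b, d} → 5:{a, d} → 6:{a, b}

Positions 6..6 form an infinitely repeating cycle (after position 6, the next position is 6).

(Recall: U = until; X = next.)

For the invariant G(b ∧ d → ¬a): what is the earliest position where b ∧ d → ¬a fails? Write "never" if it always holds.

Check b ∧ d → ¬a at each position in order: 0 ✓, 1 ✓, 2 ✓, 3 ✓.
At position 4 the labels are {a, b, d}, so b ∧ d → ¬a is false there. This is the first violation.

4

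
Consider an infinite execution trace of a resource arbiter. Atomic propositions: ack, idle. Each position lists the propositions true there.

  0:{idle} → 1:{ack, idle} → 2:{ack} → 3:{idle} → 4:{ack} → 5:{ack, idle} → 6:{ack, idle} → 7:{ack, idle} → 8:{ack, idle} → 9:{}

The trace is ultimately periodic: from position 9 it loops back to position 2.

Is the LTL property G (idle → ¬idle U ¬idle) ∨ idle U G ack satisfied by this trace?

idle → ¬idle U ¬idle must hold at every position from 0 onward. It fails at position 0, so G (idle → ¬idle U ¬idle) is false.
Positions where idle holds: 0, 1, 3, 5, 6, 7, 8.
Check ¬idle U ¬idle at each: 0→fails, 1→fails, 3→fails, 5→fails, 6→fails, 7→fails, 8→fails.
Walking from position 0: at position 2, G ack has not yet held and idle fails, so idle U G ack is false.
At position 0: G (idle → ¬idle U ¬idle) is false; idle U G ack is false; so G (idle → ¬idle U ¬idle) ∨ idle U G ack is false.

No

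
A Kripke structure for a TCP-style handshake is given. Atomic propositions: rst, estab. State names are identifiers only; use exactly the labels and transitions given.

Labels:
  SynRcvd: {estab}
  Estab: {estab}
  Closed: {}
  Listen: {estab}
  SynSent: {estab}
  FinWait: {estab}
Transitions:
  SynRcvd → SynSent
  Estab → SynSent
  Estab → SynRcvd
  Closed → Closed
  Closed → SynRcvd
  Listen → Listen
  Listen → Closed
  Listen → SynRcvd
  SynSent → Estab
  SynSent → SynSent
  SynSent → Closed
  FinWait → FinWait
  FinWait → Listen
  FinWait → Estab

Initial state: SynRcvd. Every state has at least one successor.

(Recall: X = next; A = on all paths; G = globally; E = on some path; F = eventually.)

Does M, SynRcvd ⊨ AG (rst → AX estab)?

States satisfying rst → AX estab: {SynRcvd, Estab, Closed, Listen, SynSent, FinWait}.
States satisfying AG (rst → AX estab): {SynRcvd, Estab, Closed, Listen, SynSent, FinWait}.
Every state reachable from SynRcvd satisfies rst → AX estab.
SynRcvd ∈ Sat(AG (rst → AX estab)).

Yes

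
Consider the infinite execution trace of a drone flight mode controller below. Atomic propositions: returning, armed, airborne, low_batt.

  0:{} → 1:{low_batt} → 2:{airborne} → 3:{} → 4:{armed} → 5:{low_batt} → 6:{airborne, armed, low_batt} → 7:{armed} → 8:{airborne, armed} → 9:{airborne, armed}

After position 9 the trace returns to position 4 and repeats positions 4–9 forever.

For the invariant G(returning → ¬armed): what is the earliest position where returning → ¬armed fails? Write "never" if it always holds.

returning → ¬armed holds at every position 0..9, and those are all the positions the trace ever visits, so the invariant G(returning → ¬armed) is never violated.

never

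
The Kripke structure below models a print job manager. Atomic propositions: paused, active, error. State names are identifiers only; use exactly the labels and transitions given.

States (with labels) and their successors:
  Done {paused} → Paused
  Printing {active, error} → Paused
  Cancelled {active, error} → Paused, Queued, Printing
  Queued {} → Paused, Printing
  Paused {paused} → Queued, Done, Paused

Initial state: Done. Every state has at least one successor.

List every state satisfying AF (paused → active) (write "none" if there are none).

States satisfying paused → active: {Printing, Cancelled, Queued}.
States satisfying AF (paused → active): {Printing, Cancelled, Queued}.

{Printing, Cancelled, Queued}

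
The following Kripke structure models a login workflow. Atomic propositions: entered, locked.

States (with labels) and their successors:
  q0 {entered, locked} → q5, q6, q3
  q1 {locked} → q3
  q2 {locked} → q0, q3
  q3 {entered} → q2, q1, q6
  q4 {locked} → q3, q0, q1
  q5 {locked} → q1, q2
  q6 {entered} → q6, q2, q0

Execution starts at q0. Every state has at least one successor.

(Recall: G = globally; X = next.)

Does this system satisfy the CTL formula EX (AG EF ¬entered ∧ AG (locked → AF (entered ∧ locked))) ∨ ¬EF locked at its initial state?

States satisfying locked: {q0, q1, q2, q4, q5}.
States satisfying EF locked: {q0, q1, q2, q3, q4, q5, q6}.
States satisfying ¬EF locked: ∅.
States satisfying EX (AG EF ¬entered ∧ AG (locked → AF (entered ∧ locked))) ∨ ¬EF locked: ∅.
q0 ∉ Sat(EX (AG EF ¬entered ∧ AG (locked → AF (entered ∧ locked))) ∨ ¬EF locked).

Does not hold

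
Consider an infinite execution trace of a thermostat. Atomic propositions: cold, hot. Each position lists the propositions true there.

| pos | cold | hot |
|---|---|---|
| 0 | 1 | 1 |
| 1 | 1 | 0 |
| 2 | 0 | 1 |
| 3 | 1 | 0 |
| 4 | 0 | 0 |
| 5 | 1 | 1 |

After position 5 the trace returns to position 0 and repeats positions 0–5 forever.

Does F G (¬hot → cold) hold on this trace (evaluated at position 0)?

Does not hold

G (¬hot → cold) is false at every position 0..5, so it never becomes true and F G (¬hot → cold) fails.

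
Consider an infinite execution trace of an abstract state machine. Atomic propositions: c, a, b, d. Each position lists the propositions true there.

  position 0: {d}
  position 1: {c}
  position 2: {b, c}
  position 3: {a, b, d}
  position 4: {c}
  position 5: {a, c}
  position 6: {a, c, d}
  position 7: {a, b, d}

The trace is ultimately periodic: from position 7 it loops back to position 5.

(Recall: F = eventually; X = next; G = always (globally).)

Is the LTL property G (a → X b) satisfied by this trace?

a → X b must hold at every position from 0 onward. It fails at position 3, so G (a → X b) is false.
Positions where a holds: 3, 5, 6, 7.
Check X b at each: 3→fails, 5→fails, 6→ok, 7→fails.

Violated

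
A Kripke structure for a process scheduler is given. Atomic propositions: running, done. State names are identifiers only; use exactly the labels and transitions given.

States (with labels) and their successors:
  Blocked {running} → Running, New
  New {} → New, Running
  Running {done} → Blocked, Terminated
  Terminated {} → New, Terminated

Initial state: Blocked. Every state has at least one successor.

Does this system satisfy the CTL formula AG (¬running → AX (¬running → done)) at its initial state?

States satisfying ¬running → AX (¬running → done): {Blocked}.
States satisfying AG (¬running → AX (¬running → done)): ∅.
New is reachable from Blocked and violates ¬running → AX (¬running → done), so AG fails at Blocked.
Blocked ∉ Sat(AG (¬running → AX (¬running → done))).

Violated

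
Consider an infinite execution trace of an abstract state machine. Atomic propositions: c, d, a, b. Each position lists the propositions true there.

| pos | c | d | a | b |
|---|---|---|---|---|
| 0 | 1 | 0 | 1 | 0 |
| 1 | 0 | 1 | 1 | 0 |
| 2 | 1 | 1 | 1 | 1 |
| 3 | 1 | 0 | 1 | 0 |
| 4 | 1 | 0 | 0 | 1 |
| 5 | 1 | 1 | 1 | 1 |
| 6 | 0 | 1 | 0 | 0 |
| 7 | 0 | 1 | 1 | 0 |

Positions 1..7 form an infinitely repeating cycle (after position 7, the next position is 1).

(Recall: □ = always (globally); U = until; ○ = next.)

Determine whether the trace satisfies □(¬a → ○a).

Holds

¬a → ○a holds at every position 0..7, and those are all positions ever visited, so □(¬a → ○a) holds.
Positions where ¬a holds: 4, 6.
Check ○a at each: 4→ok, 6→ok.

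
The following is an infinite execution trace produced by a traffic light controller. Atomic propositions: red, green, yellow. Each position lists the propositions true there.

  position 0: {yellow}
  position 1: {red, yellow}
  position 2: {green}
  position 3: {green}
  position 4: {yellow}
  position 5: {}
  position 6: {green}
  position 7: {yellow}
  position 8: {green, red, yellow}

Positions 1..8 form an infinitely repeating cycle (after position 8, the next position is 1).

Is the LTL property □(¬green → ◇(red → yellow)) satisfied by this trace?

Holds

¬green → ◇(red → yellow) holds at every position 0..8, and those are all positions ever visited, so □(¬green → ◇(red → yellow)) holds.
Positions where ¬green holds: 0, 1, 4, 5, 7.
Check ◇(red → yellow) at each: 0→ok, 1→ok, 4→ok, 5→ok, 7→ok.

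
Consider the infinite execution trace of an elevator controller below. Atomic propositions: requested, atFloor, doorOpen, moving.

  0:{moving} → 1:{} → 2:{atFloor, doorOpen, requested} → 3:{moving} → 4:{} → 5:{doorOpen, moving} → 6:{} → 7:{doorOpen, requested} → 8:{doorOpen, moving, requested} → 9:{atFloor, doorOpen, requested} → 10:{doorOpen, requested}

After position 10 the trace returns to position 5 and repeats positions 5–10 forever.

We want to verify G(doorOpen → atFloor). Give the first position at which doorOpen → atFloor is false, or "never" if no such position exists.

5

Check doorOpen → atFloor at each position in order: 0 ✓, 1 ✓, 2 ✓, 3 ✓, 4 ✓.
At position 5 the labels are {doorOpen, moving}, so doorOpen → atFloor is false there. This is the first violation.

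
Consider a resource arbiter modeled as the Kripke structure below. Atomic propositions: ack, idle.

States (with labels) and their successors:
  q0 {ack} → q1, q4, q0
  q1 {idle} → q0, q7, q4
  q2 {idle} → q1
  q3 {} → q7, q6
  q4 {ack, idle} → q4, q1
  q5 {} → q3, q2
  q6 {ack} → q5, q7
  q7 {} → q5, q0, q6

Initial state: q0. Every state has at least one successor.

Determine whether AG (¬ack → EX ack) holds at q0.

Violated

States satisfying ¬ack → EX ack: {q0, q1, q3, q4, q6, q7}.
States satisfying AG (¬ack → EX ack): ∅.
q2 is reachable from q0 and violates ¬ack → EX ack, so AG fails at q0.
q0 ∉ Sat(AG (¬ack → EX ack)).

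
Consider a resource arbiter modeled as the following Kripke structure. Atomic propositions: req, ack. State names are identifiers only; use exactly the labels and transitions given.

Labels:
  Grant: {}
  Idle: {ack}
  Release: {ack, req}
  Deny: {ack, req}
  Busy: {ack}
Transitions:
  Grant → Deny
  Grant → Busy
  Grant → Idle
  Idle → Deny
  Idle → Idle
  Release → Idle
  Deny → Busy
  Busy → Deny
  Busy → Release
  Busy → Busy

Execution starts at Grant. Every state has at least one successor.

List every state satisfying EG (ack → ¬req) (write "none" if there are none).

{Grant, Idle, Busy}

States satisfying ack → ¬req: {Grant, Idle, Busy}.
States satisfying EG (ack → ¬req): {Grant, Idle, Busy}.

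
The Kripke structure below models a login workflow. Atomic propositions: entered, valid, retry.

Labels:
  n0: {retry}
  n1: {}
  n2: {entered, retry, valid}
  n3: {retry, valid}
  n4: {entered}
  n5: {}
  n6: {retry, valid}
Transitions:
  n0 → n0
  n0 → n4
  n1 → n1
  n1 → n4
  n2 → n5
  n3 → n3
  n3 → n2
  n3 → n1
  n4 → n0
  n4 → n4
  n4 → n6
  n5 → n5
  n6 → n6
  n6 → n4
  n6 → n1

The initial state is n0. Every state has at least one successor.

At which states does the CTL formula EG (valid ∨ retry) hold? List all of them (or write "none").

States satisfying valid ∨ retry: {n0, n2, n3, n6}.
States satisfying EG (valid ∨ retry): {n0, n3, n6}.

{n0, n3, n6}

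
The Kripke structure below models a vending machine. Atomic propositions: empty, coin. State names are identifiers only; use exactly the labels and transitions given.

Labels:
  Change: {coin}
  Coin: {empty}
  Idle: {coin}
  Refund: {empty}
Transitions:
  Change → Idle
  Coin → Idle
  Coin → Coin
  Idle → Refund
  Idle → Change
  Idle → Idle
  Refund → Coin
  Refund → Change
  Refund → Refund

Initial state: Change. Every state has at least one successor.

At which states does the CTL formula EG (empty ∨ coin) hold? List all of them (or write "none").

States satisfying empty ∨ coin: {Change, Coin, Idle, Refund}.
States satisfying EG (empty ∨ coin): {Change, Coin, Idle, Refund}.

{Change, Coin, Idle, Refund}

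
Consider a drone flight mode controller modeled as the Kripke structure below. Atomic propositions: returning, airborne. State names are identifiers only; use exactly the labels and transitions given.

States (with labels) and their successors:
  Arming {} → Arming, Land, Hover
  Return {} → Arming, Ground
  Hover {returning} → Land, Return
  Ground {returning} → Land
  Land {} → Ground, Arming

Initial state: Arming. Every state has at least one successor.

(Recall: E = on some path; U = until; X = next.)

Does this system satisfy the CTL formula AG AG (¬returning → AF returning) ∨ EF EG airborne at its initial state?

States satisfying AG (¬returning → AF returning): ∅.
States satisfying AG AG (¬returning → AF returning): ∅.
States satisfying EG airborne: ∅.
States satisfying EF EG airborne: ∅.
States satisfying AG AG (¬returning → AF returning) ∨ EF EG airborne: ∅.
Arming ∉ Sat(AG AG (¬returning → AF returning) ∨ EF EG airborne).

Does not hold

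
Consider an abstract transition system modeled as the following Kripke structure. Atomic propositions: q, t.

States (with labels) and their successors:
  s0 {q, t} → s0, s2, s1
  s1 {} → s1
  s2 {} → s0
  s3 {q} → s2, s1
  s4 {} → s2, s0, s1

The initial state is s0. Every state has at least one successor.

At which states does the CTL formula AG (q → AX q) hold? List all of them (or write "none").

{s1}

States satisfying q → AX q: {s1, s2, s4}.
States satisfying AG (q → AX q): {s1}.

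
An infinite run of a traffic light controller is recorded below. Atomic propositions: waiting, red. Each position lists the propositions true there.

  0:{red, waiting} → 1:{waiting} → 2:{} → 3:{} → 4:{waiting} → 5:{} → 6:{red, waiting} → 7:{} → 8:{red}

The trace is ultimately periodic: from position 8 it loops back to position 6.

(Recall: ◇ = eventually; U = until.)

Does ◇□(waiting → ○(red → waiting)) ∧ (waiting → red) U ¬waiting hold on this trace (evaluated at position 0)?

Violated

□(waiting → ○(red → waiting)) holds at position 0, which is reachable from 0, so ◇□(waiting → ○(red → waiting)) holds.
Walking from position 0: at position 1, ¬waiting has not yet held and waiting → red fails, so (waiting → red) U ¬waiting is false.
At position 0: ◇□(waiting → ○(red → waiting)) is true; (waiting → red) U ¬waiting is false; so ◇□(waiting → ○(red → waiting)) ∧ (waiting → red) U ¬waiting is false.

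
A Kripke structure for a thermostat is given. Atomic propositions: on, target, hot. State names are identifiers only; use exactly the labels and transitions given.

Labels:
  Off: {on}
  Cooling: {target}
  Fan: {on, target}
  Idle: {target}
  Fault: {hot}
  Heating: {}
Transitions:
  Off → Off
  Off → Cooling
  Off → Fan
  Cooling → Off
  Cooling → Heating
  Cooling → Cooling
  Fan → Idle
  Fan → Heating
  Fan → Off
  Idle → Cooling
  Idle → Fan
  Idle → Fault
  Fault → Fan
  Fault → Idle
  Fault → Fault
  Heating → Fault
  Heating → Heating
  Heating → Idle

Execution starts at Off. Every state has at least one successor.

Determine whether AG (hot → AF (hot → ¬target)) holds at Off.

Satisfied

States satisfying hot → AF (hot → ¬target): {Off, Cooling, Fan, Idle, Fault, Heating}.
States satisfying AG (hot → AF (hot → ¬target)): {Off, Cooling, Fan, Idle, Fault, Heating}.
Every state reachable from Off satisfies hot → AF (hot → ¬target).
Off ∈ Sat(AG (hot → AF (hot → ¬target))).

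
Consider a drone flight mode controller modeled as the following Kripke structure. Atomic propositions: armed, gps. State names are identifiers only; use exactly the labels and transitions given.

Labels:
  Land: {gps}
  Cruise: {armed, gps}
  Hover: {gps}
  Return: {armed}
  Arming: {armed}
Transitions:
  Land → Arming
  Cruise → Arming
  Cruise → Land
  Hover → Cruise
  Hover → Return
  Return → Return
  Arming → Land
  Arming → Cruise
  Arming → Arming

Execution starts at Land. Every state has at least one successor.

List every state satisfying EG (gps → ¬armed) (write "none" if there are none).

{Land, Hover, Return, Arming}

States satisfying gps → ¬armed: {Land, Hover, Return, Arming}.
States satisfying EG (gps → ¬armed): {Land, Hover, Return, Arming}.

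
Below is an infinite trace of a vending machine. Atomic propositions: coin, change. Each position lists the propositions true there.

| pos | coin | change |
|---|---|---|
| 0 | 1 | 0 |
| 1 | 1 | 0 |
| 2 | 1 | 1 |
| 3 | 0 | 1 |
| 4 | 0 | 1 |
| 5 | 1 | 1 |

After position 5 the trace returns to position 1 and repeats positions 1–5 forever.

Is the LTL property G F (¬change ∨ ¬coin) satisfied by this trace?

Yes

F (¬change ∨ ¬coin) holds at every position 0..5, and those are all positions ever visited, so G F (¬change ∨ ¬coin) holds.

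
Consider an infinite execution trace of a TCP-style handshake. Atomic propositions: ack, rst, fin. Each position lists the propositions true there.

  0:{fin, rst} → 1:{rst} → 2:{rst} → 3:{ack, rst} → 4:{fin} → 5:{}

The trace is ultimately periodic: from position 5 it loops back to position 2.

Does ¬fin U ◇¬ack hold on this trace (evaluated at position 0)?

Yes

Walking from position 0: ◇¬ack first holds at position 0, and ¬fin holds at every earlier position along the way, so ¬fin U ◇¬ack holds.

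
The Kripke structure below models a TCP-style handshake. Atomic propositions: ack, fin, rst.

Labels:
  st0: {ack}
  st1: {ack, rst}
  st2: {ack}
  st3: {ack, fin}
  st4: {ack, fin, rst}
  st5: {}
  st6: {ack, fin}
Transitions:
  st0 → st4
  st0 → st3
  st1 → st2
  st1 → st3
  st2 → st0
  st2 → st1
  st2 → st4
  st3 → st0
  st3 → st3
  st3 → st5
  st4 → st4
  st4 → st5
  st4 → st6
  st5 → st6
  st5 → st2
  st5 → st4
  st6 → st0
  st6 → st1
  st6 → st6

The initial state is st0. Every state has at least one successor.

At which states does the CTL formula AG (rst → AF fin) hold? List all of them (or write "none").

States satisfying rst → AF fin: {st0, st2, st3, st4, st5, st6}.
States satisfying AG (rst → AF fin): ∅.

none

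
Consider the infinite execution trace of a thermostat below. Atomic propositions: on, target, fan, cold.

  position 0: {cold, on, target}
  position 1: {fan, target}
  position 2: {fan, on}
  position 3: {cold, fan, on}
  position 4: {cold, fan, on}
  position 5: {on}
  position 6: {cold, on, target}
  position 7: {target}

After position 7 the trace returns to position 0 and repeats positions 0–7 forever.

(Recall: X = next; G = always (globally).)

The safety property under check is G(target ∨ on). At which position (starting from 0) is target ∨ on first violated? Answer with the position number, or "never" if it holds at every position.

never

target ∨ on holds at every position 0..7, and those are all the positions the trace ever visits, so the invariant G(target ∨ on) is never violated.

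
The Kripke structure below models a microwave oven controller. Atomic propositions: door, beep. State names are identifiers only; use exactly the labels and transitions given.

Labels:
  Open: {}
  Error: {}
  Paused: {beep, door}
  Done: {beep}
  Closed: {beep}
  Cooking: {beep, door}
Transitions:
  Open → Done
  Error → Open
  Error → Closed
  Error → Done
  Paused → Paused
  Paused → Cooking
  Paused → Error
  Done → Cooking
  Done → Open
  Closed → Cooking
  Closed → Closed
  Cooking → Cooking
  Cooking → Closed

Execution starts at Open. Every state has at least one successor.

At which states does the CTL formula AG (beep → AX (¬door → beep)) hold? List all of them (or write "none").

{Closed, Cooking}

States satisfying beep → AX (¬door → beep): {Open, Error, Closed, Cooking}.
States satisfying AG (beep → AX (¬door → beep)): {Closed, Cooking}.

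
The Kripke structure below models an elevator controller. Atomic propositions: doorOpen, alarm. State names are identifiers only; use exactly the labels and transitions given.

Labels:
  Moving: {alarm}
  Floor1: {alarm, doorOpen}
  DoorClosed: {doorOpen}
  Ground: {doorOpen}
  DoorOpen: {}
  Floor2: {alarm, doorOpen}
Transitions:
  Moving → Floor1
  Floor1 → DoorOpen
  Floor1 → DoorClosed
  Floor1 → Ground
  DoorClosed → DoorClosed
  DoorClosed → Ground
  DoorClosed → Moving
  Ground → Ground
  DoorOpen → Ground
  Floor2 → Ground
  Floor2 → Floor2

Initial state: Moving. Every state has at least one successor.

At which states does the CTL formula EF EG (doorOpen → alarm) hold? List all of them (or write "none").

States satisfying EG (doorOpen → alarm): {Floor2}.
States satisfying EF EG (doorOpen → alarm): {Floor2}.

{Floor2}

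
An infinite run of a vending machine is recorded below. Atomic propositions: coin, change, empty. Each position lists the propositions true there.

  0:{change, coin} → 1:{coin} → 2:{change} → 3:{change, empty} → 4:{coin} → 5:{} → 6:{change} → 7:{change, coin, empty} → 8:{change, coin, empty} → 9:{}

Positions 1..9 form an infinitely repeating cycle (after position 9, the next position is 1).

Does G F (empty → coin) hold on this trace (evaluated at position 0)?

F (empty → coin) holds at every position 0..9, and those are all positions ever visited, so G F (empty → coin) holds.

Yes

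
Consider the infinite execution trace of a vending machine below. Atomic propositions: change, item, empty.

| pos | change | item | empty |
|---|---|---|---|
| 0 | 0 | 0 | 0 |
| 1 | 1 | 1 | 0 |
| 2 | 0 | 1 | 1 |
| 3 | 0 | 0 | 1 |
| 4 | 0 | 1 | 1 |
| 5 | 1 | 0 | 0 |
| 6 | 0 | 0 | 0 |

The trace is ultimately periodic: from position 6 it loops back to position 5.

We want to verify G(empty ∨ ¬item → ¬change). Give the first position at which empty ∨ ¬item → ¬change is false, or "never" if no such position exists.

Check empty ∨ ¬item → ¬change at each position in order: 0 ✓, 1 ✓, 2 ✓, 3 ✓, 4 ✓.
At position 5 the labels are {change}, so empty ∨ ¬item → ¬change is false there. This is the first violation.

5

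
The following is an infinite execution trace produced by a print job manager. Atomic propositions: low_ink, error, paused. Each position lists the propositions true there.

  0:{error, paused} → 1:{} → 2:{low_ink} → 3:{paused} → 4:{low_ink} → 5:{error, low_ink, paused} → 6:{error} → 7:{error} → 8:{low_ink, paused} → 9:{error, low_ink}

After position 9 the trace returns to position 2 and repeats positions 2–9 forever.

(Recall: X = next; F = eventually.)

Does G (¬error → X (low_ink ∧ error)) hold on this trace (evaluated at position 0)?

¬error → X (low_ink ∧ error) must hold at every position from 0 onward. It fails at position 1, so G (¬error → X (low_ink ∧ error)) is false.
Positions where ¬error holds: 1, 2, 3, 4, 8.
Check X (low_ink ∧ error) at each: 1→fails, 2→fails, 3→fails, 4→ok, 8→ok.

Violated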